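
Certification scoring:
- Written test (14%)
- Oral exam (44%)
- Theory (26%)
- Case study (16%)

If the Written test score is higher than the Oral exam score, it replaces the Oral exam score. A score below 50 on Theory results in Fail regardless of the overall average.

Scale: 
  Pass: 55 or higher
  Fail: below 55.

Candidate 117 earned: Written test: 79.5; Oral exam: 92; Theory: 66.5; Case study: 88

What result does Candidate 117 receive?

Written test (79.5) ≤ Oral exam (92), so Oral exam stays at 92.
Theory score 66.5 ≥ 50: minimum met.
Weighted total:
  Written test 79.5 × 0.14 = 11.13
  Oral exam 92 × 0.44 = 40.48
  Theory 66.5 × 0.26 = 17.29
  Case study 88 × 0.16 = 14.08
Sum = 82.98
82.98 ≥ 55 → Pass

Pass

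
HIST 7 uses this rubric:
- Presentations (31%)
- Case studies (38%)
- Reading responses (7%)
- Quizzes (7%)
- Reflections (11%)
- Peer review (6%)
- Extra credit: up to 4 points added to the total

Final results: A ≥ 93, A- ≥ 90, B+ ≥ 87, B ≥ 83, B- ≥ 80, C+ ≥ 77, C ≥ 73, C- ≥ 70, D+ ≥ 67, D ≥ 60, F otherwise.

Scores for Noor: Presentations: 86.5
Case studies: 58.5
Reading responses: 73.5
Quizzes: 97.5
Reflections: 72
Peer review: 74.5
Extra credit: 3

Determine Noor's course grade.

C

Weighted total:
  Presentations 86.5 × 0.31 = 26.815
  Case studies 58.5 × 0.38 = 22.23
  Reading responses 73.5 × 0.07 = 5.145
  Quizzes 97.5 × 0.07 = 6.825
  Reflections 72 × 0.11 = 7.92
  Peer review 74.5 × 0.06 = 4.47
Sum = 73.405
Extra credit: 73.405 + 3 = 76.405
76.405 is ≥ 73 and < 77 → C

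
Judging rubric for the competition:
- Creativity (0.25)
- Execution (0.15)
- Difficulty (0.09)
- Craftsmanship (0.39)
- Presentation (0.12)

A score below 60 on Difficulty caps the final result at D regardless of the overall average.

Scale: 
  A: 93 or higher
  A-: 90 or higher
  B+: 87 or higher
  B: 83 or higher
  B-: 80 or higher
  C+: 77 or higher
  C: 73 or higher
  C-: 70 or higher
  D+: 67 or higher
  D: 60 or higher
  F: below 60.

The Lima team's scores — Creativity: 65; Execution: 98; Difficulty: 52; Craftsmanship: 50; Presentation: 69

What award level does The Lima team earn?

D

Difficulty score 52 < 60: minimum not met.
Weighted total:
  Creativity 65 × 0.25 = 16.25
  Execution 98 × 0.15 = 14.7
  Difficulty 52 × 0.09 = 4.68
  Craftsmanship 50 × 0.39 = 19.5
  Presentation 69 × 0.12 = 8.28
Sum = 63.41
63.41 would be D; cap at D applies → D.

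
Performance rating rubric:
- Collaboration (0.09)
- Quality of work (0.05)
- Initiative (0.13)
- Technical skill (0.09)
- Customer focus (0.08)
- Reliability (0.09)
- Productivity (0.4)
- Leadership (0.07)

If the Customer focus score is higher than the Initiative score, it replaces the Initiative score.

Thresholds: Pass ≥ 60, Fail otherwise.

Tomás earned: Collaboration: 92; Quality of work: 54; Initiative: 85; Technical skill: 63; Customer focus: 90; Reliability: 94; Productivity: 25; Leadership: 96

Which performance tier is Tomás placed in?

Customer focus (90) > Initiative (85), so Initiative counts as 90.
Weighted total:
  Collaboration 92 × 0.09 = 8.28
  Quality of work 54 × 0.05 = 2.7
  Initiative 90 × 0.13 = 11.7
  Technical skill 63 × 0.09 = 5.67
  Customer focus 90 × 0.08 = 7.2
  Reliability 94 × 0.09 = 8.46
  Productivity 25 × 0.4 = 10
  Leadership 96 × 0.07 = 6.72
Sum = 60.73
60.73 ≥ 60 → Pass

Pass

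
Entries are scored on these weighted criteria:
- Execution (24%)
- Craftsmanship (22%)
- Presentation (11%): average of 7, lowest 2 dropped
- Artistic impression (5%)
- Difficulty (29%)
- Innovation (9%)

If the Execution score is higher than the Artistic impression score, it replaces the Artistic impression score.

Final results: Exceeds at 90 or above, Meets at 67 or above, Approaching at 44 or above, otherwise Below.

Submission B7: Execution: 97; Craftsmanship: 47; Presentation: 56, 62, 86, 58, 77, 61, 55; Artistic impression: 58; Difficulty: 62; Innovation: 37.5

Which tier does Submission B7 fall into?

Presentation: drop 55, 56 → average of remaining 5 = 344/5 = 68.8
Execution (97) > Artistic impression (58), so Artistic impression counts as 97.
Weighted total:
  Execution 97 × 0.24 = 23.28
  Craftsmanship 47 × 0.22 = 10.34
  Presentation 68.8 × 0.11 = 7.568
  Artistic impression 97 × 0.05 = 4.85
  Difficulty 62 × 0.29 = 17.98
  Innovation 37.5 × 0.09 = 3.375
Sum = 67.393
67.393 is ≥ 67 and < 90 → Meets

Meets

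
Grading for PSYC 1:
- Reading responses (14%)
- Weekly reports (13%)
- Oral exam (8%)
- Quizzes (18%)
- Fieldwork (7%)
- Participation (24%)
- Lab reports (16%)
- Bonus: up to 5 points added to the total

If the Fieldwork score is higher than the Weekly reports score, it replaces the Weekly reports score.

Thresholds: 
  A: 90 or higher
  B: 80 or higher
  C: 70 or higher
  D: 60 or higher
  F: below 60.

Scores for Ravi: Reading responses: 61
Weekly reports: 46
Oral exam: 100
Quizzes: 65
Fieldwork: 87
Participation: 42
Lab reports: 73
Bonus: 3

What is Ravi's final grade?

Fieldwork (87) > Weekly reports (46), so Weekly reports counts as 87.
Weighted total:
  Reading responses 61 × 0.14 = 8.54
  Weekly reports 87 × 0.13 = 11.31
  Oral exam 100 × 0.08 = 8
  Quizzes 65 × 0.18 = 11.7
  Fieldwork 87 × 0.07 = 6.09
  Participation 42 × 0.24 = 10.08
  Lab reports 73 × 0.16 = 11.68
Sum = 67.4
Bonus: 67.4 + 3 = 70.4
70.4 is ≥ 70 and < 80 → C

C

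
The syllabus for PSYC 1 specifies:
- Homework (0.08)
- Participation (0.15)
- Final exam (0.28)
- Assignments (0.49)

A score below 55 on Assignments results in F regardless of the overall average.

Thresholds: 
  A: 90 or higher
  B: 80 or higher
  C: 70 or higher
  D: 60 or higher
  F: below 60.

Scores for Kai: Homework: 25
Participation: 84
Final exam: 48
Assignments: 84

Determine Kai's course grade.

Assignments score 84 ≥ 55: minimum met.
Weighted total:
  Homework 25 × 0.08 = 2
  Participation 84 × 0.15 = 12.6
  Final exam 48 × 0.28 = 13.44
  Assignments 84 × 0.49 = 41.16
Sum = 69.2
69.2 is ≥ 60 and < 70 → D

D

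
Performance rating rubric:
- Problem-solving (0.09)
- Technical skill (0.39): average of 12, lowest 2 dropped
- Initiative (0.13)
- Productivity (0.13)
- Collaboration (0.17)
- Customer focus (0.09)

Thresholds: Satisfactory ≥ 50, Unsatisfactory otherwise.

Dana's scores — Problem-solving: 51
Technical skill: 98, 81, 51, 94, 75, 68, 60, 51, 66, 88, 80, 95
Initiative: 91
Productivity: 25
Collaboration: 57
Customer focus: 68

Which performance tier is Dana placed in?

Satisfactory

Technical skill: drop 51, 51 → average of remaining 10 = 805/10 = 80.5
Weighted total:
  Problem-solving 51 × 0.09 = 4.59
  Technical skill 80.5 × 0.39 = 31.395
  Initiative 91 × 0.13 = 11.83
  Productivity 25 × 0.13 = 3.25
  Collaboration 57 × 0.17 = 9.69
  Customer focus 68 × 0.09 = 6.12
Sum = 66.875
66.875 ≥ 50 → Satisfactory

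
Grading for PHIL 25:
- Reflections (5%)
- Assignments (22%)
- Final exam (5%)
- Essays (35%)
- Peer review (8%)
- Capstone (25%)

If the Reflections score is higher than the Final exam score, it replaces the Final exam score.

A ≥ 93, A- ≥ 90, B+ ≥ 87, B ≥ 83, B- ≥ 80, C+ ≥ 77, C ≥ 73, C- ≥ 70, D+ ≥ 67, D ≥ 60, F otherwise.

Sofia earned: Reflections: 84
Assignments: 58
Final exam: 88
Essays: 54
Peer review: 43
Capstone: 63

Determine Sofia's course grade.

Reflections (84) ≤ Final exam (88), so Final exam stays at 88.
Weighted total:
  Reflections 84 × 0.05 = 4.2
  Assignments 58 × 0.22 = 12.76
  Final exam 88 × 0.05 = 4.4
  Essays 54 × 0.35 = 18.9
  Peer review 43 × 0.08 = 3.44
  Capstone 63 × 0.25 = 15.75
Sum = 59.45
59.45 < 60 → F

F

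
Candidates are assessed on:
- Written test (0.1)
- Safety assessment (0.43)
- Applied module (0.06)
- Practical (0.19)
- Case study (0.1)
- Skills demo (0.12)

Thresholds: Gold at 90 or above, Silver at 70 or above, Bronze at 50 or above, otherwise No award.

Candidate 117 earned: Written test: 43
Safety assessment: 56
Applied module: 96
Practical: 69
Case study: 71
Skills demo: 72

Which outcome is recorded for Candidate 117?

Bronze

Weighted total:
  Written test 43 × 0.1 = 4.3
  Safety assessment 56 × 0.43 = 24.08
  Applied module 96 × 0.06 = 5.76
  Practical 69 × 0.19 = 13.11
  Case study 71 × 0.1 = 7.1
  Skills demo 72 × 0.12 = 8.64
Sum = 62.99
62.99 is ≥ 50 and < 70 → Bronze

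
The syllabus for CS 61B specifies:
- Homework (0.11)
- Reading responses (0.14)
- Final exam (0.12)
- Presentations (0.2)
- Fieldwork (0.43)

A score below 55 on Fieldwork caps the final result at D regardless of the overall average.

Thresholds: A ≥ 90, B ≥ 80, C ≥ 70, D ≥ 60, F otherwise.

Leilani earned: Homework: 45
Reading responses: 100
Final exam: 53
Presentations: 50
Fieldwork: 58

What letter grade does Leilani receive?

Fieldwork score 58 ≥ 55: minimum met.
Weighted total:
  Homework 45 × 0.11 = 4.95
  Reading responses 100 × 0.14 = 14
  Final exam 53 × 0.12 = 6.36
  Presentations 50 × 0.2 = 10
  Fieldwork 58 × 0.43 = 24.94
Sum = 60.25
60.25 is ≥ 60 and < 70 → D

D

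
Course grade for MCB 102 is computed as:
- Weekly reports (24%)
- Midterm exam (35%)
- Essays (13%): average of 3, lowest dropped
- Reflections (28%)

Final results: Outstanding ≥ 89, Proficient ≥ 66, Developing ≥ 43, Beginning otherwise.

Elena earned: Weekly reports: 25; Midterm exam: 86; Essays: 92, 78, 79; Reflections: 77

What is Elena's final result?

Essays: drop 78 → average of remaining 2 = 171/2 = 85.5
Weighted total:
  Weekly reports 25 × 0.24 = 6
  Midterm exam 86 × 0.35 = 30.1
  Essays 85.5 × 0.13 = 11.115
  Reflections 77 × 0.28 = 21.56
Sum = 68.775
68.775 is ≥ 66 and < 89 → Proficient

Proficient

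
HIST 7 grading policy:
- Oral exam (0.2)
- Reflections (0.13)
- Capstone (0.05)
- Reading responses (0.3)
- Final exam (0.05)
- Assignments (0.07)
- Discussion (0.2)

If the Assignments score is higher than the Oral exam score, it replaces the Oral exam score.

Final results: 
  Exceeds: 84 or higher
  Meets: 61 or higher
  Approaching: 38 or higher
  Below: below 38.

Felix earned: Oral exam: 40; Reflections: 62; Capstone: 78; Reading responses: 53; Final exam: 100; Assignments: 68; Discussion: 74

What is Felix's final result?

Meets

Assignments (68) > Oral exam (40), so Oral exam counts as 68.
Weighted total:
  Oral exam 68 × 0.2 = 13.6
  Reflections 62 × 0.13 = 8.06
  Capstone 78 × 0.05 = 3.9
  Reading responses 53 × 0.3 = 15.9
  Final exam 100 × 0.05 = 5
  Assignments 68 × 0.07 = 4.76
  Discussion 74 × 0.2 = 14.8
Sum = 66.02
66.02 is ≥ 61 and < 84 → Meets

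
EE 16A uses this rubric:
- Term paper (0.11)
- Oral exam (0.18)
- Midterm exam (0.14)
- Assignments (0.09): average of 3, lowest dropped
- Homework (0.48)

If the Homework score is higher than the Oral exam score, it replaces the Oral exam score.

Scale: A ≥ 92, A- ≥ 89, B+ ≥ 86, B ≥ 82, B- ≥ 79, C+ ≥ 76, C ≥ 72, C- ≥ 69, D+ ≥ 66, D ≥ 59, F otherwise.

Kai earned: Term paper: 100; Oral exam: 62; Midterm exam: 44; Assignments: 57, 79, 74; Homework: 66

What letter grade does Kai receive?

Assignments: drop 57 → average of remaining 2 = 153/2 = 76.5
Homework (66) > Oral exam (62), so Oral exam counts as 66.
Weighted total:
  Term paper 100 × 0.11 = 11
  Oral exam 66 × 0.18 = 11.88
  Midterm exam 44 × 0.14 = 6.16
  Assignments 76.5 × 0.09 = 6.885
  Homework 66 × 0.48 = 31.68
Sum = 67.605
67.605 is ≥ 66 and < 69 → D+

D+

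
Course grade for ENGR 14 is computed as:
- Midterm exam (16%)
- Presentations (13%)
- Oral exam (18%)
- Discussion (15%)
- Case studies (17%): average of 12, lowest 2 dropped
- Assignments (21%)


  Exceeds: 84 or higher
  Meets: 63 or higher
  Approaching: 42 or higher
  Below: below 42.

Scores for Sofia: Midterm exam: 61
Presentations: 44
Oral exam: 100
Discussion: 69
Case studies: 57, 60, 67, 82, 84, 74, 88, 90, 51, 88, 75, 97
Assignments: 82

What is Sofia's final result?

Meets

Case studies: drop 51, 57 → average of remaining 10 = 805/10 = 80.5
Weighted total:
  Midterm exam 61 × 0.16 = 9.76
  Presentations 44 × 0.13 = 5.72
  Oral exam 100 × 0.18 = 18
  Discussion 69 × 0.15 = 10.35
  Case studies 80.5 × 0.17 = 13.685
  Assignments 82 × 0.21 = 17.22
Sum = 74.735
74.735 is ≥ 63 and < 84 → Meets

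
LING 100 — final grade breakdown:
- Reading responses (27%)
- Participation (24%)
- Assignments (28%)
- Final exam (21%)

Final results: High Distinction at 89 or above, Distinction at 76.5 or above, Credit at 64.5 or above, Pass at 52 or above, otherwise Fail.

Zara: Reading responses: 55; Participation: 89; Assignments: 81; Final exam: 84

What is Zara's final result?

Distinction

Weighted total:
  Reading responses 55 × 0.27 = 14.85
  Participation 89 × 0.24 = 21.36
  Assignments 81 × 0.28 = 22.68
  Final exam 84 × 0.21 = 17.64
Sum = 76.53
76.53 is ≥ 76.5 and < 89 → Distinction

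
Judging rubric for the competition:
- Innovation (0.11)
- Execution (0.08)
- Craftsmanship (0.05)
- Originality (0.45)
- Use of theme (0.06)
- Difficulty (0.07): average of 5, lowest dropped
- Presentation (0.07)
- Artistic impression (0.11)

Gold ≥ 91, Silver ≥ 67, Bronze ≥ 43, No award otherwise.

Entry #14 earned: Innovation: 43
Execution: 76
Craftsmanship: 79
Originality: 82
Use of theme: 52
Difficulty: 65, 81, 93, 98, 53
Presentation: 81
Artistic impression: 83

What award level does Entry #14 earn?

Difficulty: drop 53 → average of remaining 4 = 337/4 = 84.25
Weighted total:
  Innovation 43 × 0.11 = 4.73
  Execution 76 × 0.08 = 6.08
  Craftsmanship 79 × 0.05 = 3.95
  Originality 82 × 0.45 = 36.9
  Use of theme 52 × 0.06 = 3.12
  Difficulty 84.25 × 0.07 = 5.8975
  Presentation 81 × 0.07 = 5.67
  Artistic impression 83 × 0.11 = 9.13
Sum = 75.4775
75.4775 is ≥ 67 and < 91 → Silver

Silver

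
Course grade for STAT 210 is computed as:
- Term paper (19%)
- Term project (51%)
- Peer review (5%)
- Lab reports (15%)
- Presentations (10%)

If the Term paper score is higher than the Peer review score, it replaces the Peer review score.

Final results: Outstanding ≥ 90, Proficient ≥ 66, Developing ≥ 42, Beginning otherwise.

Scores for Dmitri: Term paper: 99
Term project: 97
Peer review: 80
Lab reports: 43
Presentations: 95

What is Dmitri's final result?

Term paper (99) > Peer review (80), so Peer review counts as 99.
Weighted total:
  Term paper 99 × 0.19 = 18.81
  Term project 97 × 0.51 = 49.47
  Peer review 99 × 0.05 = 4.95
  Lab reports 43 × 0.15 = 6.45
  Presentations 95 × 0.1 = 9.5
Sum = 89.18
89.18 is ≥ 66 and < 90 → Proficient

Proficient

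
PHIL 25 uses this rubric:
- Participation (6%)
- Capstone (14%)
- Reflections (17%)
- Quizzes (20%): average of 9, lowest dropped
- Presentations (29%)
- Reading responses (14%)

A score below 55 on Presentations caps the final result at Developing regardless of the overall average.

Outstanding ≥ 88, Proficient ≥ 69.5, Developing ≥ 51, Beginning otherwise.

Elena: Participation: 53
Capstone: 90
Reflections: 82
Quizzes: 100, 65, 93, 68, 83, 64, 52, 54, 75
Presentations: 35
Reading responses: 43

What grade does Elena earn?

Quizzes: drop 52 → average of remaining 8 = 602/8 = 75.25
Presentations score 35 < 55: minimum not met.
Weighted total:
  Participation 53 × 0.06 = 3.18
  Capstone 90 × 0.14 = 12.6
  Reflections 82 × 0.17 = 13.94
  Quizzes 75.25 × 0.2 = 15.05
  Presentations 35 × 0.29 = 10.15
  Reading responses 43 × 0.14 = 6.02
Sum = 60.94
60.94 would be Developing; cap at Developing applies → Developing.

Developing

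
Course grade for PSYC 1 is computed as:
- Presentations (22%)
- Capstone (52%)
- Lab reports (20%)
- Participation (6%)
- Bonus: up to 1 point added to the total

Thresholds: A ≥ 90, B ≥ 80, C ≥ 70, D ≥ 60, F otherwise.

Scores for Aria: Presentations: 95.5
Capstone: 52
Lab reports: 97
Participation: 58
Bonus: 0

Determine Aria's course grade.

Weighted total:
  Presentations 95.5 × 0.22 = 21.01
  Capstone 52 × 0.52 = 27.04
  Lab reports 97 × 0.2 = 19.4
  Participation 58 × 0.06 = 3.48
Sum = 70.93
Bonus: 70.93 + 0 = 70.93
70.93 is ≥ 70 and < 80 → C

C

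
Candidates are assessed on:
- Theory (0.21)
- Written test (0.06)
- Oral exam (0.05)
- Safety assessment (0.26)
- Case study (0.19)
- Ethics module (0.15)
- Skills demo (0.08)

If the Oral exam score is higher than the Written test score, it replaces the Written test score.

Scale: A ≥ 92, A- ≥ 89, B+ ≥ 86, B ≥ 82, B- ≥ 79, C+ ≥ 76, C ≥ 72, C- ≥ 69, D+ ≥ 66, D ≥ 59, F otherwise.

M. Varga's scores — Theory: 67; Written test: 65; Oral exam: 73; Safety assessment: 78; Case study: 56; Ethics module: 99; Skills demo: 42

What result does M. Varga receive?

C-

Oral exam (73) > Written test (65), so Written test counts as 73.
Weighted total:
  Theory 67 × 0.21 = 14.07
  Written test 73 × 0.06 = 4.38
  Oral exam 73 × 0.05 = 3.65
  Safety assessment 78 × 0.26 = 20.28
  Case study 56 × 0.19 = 10.64
  Ethics module 99 × 0.15 = 14.85
  Skills demo 42 × 0.08 = 3.36
Sum = 71.23
71.23 is ≥ 69 and < 72 → C-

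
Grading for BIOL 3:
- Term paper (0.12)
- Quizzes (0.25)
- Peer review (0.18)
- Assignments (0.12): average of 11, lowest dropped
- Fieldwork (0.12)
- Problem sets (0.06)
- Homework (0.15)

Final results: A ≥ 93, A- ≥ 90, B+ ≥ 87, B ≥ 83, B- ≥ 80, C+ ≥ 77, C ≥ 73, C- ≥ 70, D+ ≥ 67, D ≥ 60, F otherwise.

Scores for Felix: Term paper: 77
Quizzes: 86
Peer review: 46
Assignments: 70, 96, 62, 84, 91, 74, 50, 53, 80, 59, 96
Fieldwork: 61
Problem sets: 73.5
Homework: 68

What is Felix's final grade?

C-

Assignments: drop 50 → average of remaining 10 = 765/10 = 76.5
Weighted total:
  Term paper 77 × 0.12 = 9.24
  Quizzes 86 × 0.25 = 21.5
  Peer review 46 × 0.18 = 8.28
  Assignments 76.5 × 0.12 = 9.18
  Fieldwork 61 × 0.12 = 7.32
  Problem sets 73.5 × 0.06 = 4.41
  Homework 68 × 0.15 = 10.2
Sum = 70.13
70.13 is ≥ 70 and < 73 → C-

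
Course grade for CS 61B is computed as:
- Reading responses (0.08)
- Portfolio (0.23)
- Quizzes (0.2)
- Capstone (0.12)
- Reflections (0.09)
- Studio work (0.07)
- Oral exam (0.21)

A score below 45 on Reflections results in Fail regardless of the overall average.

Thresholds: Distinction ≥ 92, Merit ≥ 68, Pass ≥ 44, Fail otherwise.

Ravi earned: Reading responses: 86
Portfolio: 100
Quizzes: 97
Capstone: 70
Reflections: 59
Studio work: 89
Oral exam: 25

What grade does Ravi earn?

Reflections score 59 ≥ 45: minimum met.
Weighted total:
  Reading responses 86 × 0.08 = 6.88
  Portfolio 100 × 0.23 = 23
  Quizzes 97 × 0.2 = 19.4
  Capstone 70 × 0.12 = 8.4
  Reflections 59 × 0.09 = 5.31
  Studio work 89 × 0.07 = 6.23
  Oral exam 25 × 0.21 = 5.25
Sum = 74.47
74.47 is ≥ 68 and < 92 → Merit

Merit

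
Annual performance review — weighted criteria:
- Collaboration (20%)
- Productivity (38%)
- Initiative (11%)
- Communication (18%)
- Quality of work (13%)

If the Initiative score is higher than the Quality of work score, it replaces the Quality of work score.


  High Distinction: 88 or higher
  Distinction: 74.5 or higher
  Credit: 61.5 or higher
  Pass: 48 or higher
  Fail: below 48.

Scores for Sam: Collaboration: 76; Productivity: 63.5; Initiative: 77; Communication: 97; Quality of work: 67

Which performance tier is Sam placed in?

Initiative (77) > Quality of work (67), so Quality of work counts as 77.
Weighted total:
  Collaboration 76 × 0.2 = 15.2
  Productivity 63.5 × 0.38 = 24.13
  Initiative 77 × 0.11 = 8.47
  Communication 97 × 0.18 = 17.46
  Quality of work 77 × 0.13 = 10.01
Sum = 75.27
75.27 is ≥ 74.5 and < 88 → Distinction

Distinction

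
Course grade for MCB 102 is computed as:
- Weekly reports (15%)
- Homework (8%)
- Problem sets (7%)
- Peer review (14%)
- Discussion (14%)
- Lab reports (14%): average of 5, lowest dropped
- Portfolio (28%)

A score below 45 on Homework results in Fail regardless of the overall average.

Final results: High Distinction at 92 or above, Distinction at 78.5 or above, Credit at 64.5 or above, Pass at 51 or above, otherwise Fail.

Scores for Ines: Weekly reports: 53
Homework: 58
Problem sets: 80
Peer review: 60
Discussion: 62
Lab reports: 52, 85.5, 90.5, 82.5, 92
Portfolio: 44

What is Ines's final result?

Lab reports: drop 52 → average of remaining 4 = 350.5/4 = 87.625
Homework score 58 ≥ 45: minimum met.
Weighted total:
  Weekly reports 53 × 0.15 = 7.95
  Homework 58 × 0.08 = 4.64
  Problem sets 80 × 0.07 = 5.6
  Peer review 60 × 0.14 = 8.4
  Discussion 62 × 0.14 = 8.68
  Lab reports 87.625 × 0.14 = 12.2675
  Portfolio 44 × 0.28 = 12.32
Sum = 59.8575
59.8575 is ≥ 51 and < 64.5 → Pass

Pass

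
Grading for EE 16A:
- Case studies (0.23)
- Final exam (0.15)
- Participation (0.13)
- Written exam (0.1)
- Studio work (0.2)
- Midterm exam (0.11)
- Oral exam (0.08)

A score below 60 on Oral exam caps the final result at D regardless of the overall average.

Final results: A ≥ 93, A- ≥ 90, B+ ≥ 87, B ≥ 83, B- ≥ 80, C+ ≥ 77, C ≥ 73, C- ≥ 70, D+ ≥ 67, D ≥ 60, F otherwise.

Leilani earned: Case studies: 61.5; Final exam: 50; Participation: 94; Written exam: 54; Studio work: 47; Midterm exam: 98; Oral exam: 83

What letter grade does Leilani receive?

Oral exam score 83 ≥ 60: minimum met.
Weighted total:
  Case studies 61.5 × 0.23 = 14.145
  Final exam 50 × 0.15 = 7.5
  Participation 94 × 0.13 = 12.22
  Written exam 54 × 0.1 = 5.4
  Studio work 47 × 0.2 = 9.4
  Midterm exam 98 × 0.11 = 10.78
  Oral exam 83 × 0.08 = 6.64
Sum = 66.085
66.085 is ≥ 60 and < 67 → D

D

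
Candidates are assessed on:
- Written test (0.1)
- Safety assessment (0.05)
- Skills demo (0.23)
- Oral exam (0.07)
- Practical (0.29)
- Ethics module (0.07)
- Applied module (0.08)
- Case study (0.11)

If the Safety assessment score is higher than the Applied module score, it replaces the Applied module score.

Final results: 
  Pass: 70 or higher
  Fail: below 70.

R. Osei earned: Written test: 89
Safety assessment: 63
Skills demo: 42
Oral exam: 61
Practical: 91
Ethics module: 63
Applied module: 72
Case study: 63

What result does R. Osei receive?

Fail

Safety assessment (63) ≤ Applied module (72), so Applied module stays at 72.
Weighted total:
  Written test 89 × 0.1 = 8.9
  Safety assessment 63 × 0.05 = 3.15
  Skills demo 42 × 0.23 = 9.66
  Oral exam 61 × 0.07 = 4.27
  Practical 91 × 0.29 = 26.39
  Ethics module 63 × 0.07 = 4.41
  Applied module 72 × 0.08 = 5.76
  Case study 63 × 0.11 = 6.93
Sum = 69.47
69.47 < 70 → Fail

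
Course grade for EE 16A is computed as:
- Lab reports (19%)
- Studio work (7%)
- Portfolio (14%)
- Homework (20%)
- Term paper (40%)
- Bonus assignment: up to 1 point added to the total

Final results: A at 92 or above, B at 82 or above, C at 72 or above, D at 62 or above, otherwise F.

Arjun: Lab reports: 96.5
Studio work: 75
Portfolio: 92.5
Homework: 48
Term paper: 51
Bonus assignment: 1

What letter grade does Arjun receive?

D

Weighted total:
  Lab reports 96.5 × 0.19 = 18.335
  Studio work 75 × 0.07 = 5.25
  Portfolio 92.5 × 0.14 = 12.95
  Homework 48 × 0.2 = 9.6
  Term paper 51 × 0.4 = 20.4
Sum = 66.535
Bonus assignment: 66.535 + 1 = 67.535
67.535 is ≥ 62 and < 72 → D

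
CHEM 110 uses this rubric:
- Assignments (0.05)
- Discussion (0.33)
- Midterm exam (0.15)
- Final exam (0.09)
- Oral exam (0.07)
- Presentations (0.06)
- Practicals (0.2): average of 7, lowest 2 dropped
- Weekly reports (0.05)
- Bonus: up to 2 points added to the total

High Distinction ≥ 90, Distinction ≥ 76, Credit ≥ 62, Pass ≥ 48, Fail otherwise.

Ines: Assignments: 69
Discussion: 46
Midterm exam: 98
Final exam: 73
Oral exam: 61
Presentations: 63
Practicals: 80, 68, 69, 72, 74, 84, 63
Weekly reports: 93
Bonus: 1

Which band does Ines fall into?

Credit

Practicals: drop 63, 68 → average of remaining 5 = 379/5 = 75.8
Weighted total:
  Assignments 69 × 0.05 = 3.45
  Discussion 46 × 0.33 = 15.18
  Midterm exam 98 × 0.15 = 14.7
  Final exam 73 × 0.09 = 6.57
  Oral exam 61 × 0.07 = 4.27
  Presentations 63 × 0.06 = 3.78
  Practicals 75.8 × 0.2 = 15.16
  Weekly reports 93 × 0.05 = 4.65
Sum = 67.76
Bonus: 67.76 + 1 = 68.76
68.76 is ≥ 62 and < 76 → Credit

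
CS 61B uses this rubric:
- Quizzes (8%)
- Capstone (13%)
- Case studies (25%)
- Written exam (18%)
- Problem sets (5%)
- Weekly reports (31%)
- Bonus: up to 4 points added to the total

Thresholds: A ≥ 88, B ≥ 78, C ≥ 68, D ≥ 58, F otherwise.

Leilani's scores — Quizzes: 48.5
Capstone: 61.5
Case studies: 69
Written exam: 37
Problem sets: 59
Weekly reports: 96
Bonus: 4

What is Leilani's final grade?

Weighted total:
  Quizzes 48.5 × 0.08 = 3.88
  Capstone 61.5 × 0.13 = 7.995
  Case studies 69 × 0.25 = 17.25
  Written exam 37 × 0.18 = 6.66
  Problem sets 59 × 0.05 = 2.95
  Weekly reports 96 × 0.31 = 29.76
Sum = 68.495
Bonus: 68.495 + 4 = 72.495
72.495 is ≥ 68 and < 78 → C

C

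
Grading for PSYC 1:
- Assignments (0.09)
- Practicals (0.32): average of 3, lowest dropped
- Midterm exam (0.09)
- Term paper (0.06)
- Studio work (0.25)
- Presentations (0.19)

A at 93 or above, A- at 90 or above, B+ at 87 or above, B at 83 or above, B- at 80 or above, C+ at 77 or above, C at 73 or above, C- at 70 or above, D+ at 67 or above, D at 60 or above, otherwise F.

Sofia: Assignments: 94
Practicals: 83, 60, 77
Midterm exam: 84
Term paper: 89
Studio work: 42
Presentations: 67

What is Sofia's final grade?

C-

Practicals: drop 60 → average of remaining 2 = 160/2 = 80
Weighted total:
  Assignments 94 × 0.09 = 8.46
  Practicals 80 × 0.32 = 25.6
  Midterm exam 84 × 0.09 = 7.56
  Term paper 89 × 0.06 = 5.34
  Studio work 42 × 0.25 = 10.5
  Presentations 67 × 0.19 = 12.73
Sum = 70.19
70.19 is ≥ 70 and < 73 → C-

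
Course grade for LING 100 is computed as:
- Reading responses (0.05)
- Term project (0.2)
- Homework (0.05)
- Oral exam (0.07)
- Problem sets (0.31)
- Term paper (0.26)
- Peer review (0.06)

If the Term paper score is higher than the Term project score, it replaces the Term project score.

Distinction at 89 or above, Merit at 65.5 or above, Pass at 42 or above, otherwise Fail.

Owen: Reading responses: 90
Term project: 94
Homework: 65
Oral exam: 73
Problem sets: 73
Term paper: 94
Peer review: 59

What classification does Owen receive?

Term paper (94) ≤ Term project (94), so Term project stays at 94.
Weighted total:
  Reading responses 90 × 0.05 = 4.5
  Term project 94 × 0.2 = 18.8
  Homework 65 × 0.05 = 3.25
  Oral exam 73 × 0.07 = 5.11
  Problem sets 73 × 0.31 = 22.63
  Term paper 94 × 0.26 = 24.44
  Peer review 59 × 0.06 = 3.54
Sum = 82.27
82.27 is ≥ 65.5 and < 89 → Merit

Merit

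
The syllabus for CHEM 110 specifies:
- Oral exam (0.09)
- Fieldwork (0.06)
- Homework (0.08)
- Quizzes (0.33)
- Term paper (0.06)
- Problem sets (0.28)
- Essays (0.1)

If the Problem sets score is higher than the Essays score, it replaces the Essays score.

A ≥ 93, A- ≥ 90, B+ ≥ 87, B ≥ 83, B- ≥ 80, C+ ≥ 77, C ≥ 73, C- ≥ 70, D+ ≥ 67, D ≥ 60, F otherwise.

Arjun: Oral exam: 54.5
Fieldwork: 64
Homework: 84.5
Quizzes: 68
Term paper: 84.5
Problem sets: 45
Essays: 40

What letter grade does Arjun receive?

D

Problem sets (45) > Essays (40), so Essays counts as 45.
Weighted total:
  Oral exam 54.5 × 0.09 = 4.905
  Fieldwork 64 × 0.06 = 3.84
  Homework 84.5 × 0.08 = 6.76
  Quizzes 68 × 0.33 = 22.44
  Term paper 84.5 × 0.06 = 5.07
  Problem sets 45 × 0.28 = 12.6
  Essays 45 × 0.1 = 4.5
Sum = 60.115
60.115 is ≥ 60 and < 67 → D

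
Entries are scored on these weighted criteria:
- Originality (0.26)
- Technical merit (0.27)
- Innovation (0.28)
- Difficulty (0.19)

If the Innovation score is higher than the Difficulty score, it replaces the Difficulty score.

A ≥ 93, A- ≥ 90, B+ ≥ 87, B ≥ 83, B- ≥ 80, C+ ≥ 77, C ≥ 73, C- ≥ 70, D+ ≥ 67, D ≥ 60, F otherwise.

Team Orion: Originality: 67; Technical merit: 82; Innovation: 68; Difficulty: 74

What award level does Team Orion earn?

C-

Innovation (68) ≤ Difficulty (74), so Difficulty stays at 74.
Weighted total:
  Originality 67 × 0.26 = 17.42
  Technical merit 82 × 0.27 = 22.14
  Innovation 68 × 0.28 = 19.04
  Difficulty 74 × 0.19 = 14.06
Sum = 72.66
72.66 is ≥ 70 and < 73 → C-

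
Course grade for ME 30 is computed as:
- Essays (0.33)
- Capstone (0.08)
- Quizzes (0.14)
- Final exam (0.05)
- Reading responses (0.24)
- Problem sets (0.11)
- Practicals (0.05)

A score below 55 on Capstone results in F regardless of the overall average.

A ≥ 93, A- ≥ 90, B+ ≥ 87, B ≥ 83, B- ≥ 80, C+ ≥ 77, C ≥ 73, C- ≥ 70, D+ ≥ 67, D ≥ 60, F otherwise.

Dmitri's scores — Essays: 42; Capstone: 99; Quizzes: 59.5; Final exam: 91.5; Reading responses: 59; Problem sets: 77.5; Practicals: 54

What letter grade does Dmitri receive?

D

Capstone score 99 ≥ 55: minimum met.
Weighted total:
  Essays 42 × 0.33 = 13.86
  Capstone 99 × 0.08 = 7.92
  Quizzes 59.5 × 0.14 = 8.33
  Final exam 91.5 × 0.05 = 4.575
  Reading responses 59 × 0.24 = 14.16
  Problem sets 77.5 × 0.11 = 8.525
  Practicals 54 × 0.05 = 2.7
Sum = 60.07
60.07 is ≥ 60 and < 67 → D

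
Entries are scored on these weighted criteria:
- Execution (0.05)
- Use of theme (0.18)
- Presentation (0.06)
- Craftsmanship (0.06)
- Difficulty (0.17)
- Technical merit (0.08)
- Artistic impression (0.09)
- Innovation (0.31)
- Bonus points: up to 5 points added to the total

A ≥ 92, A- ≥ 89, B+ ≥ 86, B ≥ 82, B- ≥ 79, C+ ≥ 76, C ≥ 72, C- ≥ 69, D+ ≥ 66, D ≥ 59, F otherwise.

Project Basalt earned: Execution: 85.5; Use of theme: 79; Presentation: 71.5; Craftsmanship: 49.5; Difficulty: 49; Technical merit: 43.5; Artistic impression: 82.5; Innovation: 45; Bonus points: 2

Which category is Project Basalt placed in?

Weighted total:
  Execution 85.5 × 0.05 = 4.275
  Use of theme 79 × 0.18 = 14.22
  Presentation 71.5 × 0.06 = 4.29
  Craftsmanship 49.5 × 0.06 = 2.97
  Difficulty 49 × 0.17 = 8.33
  Technical merit 43.5 × 0.08 = 3.48
  Artistic impression 82.5 × 0.09 = 7.425
  Innovation 45 × 0.31 = 13.95
Sum = 58.94
Bonus points: 58.94 + 2 = 60.94
60.94 is ≥ 59 and < 66 → D

D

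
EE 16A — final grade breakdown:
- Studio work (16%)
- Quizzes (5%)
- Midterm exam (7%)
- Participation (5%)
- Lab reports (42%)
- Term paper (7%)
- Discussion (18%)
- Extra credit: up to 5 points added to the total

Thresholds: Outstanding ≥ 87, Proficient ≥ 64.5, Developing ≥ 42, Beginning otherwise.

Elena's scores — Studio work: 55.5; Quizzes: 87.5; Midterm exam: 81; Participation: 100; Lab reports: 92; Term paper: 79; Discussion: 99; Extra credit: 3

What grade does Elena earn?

Outstanding

Weighted total:
  Studio work 55.5 × 0.16 = 8.88
  Quizzes 87.5 × 0.05 = 4.375
  Midterm exam 81 × 0.07 = 5.67
  Participation 100 × 0.05 = 5
  Lab reports 92 × 0.42 = 38.64
  Term paper 79 × 0.07 = 5.53
  Discussion 99 × 0.18 = 17.82
Sum = 85.915
Extra credit: 85.915 + 3 = 88.915
88.915 ≥ 87 → Outstanding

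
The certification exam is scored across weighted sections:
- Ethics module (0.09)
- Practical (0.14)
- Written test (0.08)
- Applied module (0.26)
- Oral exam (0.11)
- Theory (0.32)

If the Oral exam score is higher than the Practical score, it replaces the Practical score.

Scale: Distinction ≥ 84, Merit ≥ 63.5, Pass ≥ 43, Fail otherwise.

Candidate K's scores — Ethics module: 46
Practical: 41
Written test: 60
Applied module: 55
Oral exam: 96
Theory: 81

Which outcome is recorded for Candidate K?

Oral exam (96) > Practical (41), so Practical counts as 96.
Weighted total:
  Ethics module 46 × 0.09 = 4.14
  Practical 96 × 0.14 = 13.44
  Written test 60 × 0.08 = 4.8
  Applied module 55 × 0.26 = 14.3
  Oral exam 96 × 0.11 = 10.56
  Theory 81 × 0.32 = 25.92
Sum = 73.16
73.16 is ≥ 63.5 and < 84 → Merit

Merit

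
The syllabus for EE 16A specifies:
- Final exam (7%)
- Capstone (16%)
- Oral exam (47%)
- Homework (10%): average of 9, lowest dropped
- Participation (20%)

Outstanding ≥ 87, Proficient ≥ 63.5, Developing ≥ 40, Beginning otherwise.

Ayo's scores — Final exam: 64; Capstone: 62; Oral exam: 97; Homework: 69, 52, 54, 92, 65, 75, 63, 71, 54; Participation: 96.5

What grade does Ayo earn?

Homework: drop 52 → average of remaining 8 = 543/8 = 67.875
Weighted total:
  Final exam 64 × 0.07 = 4.48
  Capstone 62 × 0.16 = 9.92
  Oral exam 97 × 0.47 = 45.59
  Homework 67.875 × 0.1 = 6.7875
  Participation 96.5 × 0.2 = 19.3
Sum = 86.0775
86.0775 is ≥ 63.5 and < 87 → Proficient

Proficient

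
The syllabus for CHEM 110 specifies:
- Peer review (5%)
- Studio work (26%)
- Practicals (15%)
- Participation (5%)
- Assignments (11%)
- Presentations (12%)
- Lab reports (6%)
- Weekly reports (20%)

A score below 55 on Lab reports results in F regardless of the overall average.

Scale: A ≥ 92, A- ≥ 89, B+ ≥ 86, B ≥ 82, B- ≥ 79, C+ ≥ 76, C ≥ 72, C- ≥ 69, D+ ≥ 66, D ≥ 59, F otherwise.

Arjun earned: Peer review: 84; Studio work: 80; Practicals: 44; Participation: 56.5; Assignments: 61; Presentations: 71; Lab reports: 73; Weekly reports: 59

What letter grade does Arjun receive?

Lab reports score 73 ≥ 55: minimum met.
Weighted total:
  Peer review 84 × 0.05 = 4.2
  Studio work 80 × 0.26 = 20.8
  Practicals 44 × 0.15 = 6.6
  Participation 56.5 × 0.05 = 2.825
  Assignments 61 × 0.11 = 6.71
  Presentations 71 × 0.12 = 8.52
  Lab reports 73 × 0.06 = 4.38
  Weekly reports 59 × 0.2 = 11.8
Sum = 65.835
65.835 is ≥ 59 and < 66 → D

D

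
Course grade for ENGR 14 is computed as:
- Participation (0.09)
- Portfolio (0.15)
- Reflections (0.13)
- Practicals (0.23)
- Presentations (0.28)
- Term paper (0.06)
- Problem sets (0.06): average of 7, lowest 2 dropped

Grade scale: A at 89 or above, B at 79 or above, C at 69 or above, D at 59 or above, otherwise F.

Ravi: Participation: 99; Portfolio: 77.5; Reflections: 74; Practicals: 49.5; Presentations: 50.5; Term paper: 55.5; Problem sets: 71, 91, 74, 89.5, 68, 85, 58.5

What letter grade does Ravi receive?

Problem sets: drop 58.5, 68 → average of remaining 5 = 410.5/5 = 82.1
Weighted total:
  Participation 99 × 0.09 = 8.91
  Portfolio 77.5 × 0.15 = 11.625
  Reflections 74 × 0.13 = 9.62
  Practicals 49.5 × 0.23 = 11.385
  Presentations 50.5 × 0.28 = 14.14
  Term paper 55.5 × 0.06 = 3.33
  Problem sets 82.1 × 0.06 = 4.926
Sum = 63.936
63.936 is ≥ 59 and < 69 → D

D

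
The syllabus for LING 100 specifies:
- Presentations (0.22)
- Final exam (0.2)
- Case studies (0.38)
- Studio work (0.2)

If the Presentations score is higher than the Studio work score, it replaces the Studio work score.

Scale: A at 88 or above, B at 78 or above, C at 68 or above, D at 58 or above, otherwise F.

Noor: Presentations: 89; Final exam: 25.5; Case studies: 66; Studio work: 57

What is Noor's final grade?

D

Presentations (89) > Studio work (57), so Studio work counts as 89.
Weighted total:
  Presentations 89 × 0.22 = 19.58
  Final exam 25.5 × 0.2 = 5.1
  Case studies 66 × 0.38 = 25.08
  Studio work 89 × 0.2 = 17.8
Sum = 67.56
67.56 is ≥ 58 and < 68 → D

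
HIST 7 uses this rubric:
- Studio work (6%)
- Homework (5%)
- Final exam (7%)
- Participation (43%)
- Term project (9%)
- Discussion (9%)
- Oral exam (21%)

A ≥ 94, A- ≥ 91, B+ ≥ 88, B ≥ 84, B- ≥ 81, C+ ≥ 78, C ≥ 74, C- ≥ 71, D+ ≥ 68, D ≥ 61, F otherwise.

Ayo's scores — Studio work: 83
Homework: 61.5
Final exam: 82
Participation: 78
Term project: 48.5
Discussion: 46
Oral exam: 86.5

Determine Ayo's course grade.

C

Weighted total:
  Studio work 83 × 0.06 = 4.98
  Homework 61.5 × 0.05 = 3.075
  Final exam 82 × 0.07 = 5.74
  Participation 78 × 0.43 = 33.54
  Term project 48.5 × 0.09 = 4.365
  Discussion 46 × 0.09 = 4.14
  Oral exam 86.5 × 0.21 = 18.165
Sum = 74.005
74.005 is ≥ 74 and < 78 → C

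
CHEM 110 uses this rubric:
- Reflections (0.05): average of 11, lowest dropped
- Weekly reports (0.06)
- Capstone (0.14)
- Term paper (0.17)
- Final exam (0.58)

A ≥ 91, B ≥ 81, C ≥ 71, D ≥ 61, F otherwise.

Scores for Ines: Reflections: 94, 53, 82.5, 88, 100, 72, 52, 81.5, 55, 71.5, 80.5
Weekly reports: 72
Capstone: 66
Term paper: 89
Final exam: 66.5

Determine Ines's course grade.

Reflections: drop 52 → average of remaining 10 = 778/10 = 77.8
Weighted total:
  Reflections 77.8 × 0.05 = 3.89
  Weekly reports 72 × 0.06 = 4.32
  Capstone 66 × 0.14 = 9.24
  Term paper 89 × 0.17 = 15.13
  Final exam 66.5 × 0.58 = 38.57
Sum = 71.15
71.15 is ≥ 71 and < 81 → C

C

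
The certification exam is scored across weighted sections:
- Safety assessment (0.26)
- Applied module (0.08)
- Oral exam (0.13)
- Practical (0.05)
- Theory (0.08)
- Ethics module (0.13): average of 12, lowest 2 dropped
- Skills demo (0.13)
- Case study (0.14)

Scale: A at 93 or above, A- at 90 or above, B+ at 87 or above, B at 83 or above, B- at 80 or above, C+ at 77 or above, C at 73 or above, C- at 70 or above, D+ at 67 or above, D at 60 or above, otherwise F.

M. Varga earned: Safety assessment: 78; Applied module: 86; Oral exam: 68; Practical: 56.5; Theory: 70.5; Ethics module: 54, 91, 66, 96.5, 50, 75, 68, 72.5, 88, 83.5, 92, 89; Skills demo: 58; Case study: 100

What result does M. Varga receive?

Ethics module: drop 50, 54 → average of remaining 10 = 821.5/10 = 82.15
Weighted total:
  Safety assessment 78 × 0.26 = 20.28
  Applied module 86 × 0.08 = 6.88
  Oral exam 68 × 0.13 = 8.84
  Practical 56.5 × 0.05 = 2.825
  Theory 70.5 × 0.08 = 5.64
  Ethics module 82.15 × 0.13 = 10.6795
  Skills demo 58 × 0.13 = 7.54
  Case study 100 × 0.14 = 14
Sum = 76.6845
76.6845 is ≥ 73 and < 77 → C

C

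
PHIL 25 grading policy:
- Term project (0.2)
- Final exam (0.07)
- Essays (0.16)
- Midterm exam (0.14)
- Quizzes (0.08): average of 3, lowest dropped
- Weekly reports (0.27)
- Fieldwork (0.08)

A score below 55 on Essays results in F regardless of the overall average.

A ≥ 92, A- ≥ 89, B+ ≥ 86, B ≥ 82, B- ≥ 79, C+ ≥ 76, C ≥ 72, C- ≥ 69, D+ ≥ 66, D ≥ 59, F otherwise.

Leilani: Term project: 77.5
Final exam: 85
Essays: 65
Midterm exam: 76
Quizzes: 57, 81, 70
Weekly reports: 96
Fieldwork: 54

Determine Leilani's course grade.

C+

Quizzes: drop 57 → average of remaining 2 = 151/2 = 75.5
Essays score 65 ≥ 55: minimum met.
Weighted total:
  Term project 77.5 × 0.2 = 15.5
  Final exam 85 × 0.07 = 5.95
  Essays 65 × 0.16 = 10.4
  Midterm exam 76 × 0.14 = 10.64
  Quizzes 75.5 × 0.08 = 6.04
  Weekly reports 96 × 0.27 = 25.92
  Fieldwork 54 × 0.08 = 4.32
Sum = 78.77
78.77 is ≥ 76 and < 79 → C+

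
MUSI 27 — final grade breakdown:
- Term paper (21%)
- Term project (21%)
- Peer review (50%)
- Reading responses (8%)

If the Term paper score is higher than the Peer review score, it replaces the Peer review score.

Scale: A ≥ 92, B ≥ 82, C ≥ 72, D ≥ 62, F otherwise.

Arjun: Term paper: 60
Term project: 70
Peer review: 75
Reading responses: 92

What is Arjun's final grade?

C

Term paper (60) ≤ Peer review (75), so Peer review stays at 75.
Weighted total:
  Term paper 60 × 0.21 = 12.6
  Term project 70 × 0.21 = 14.7
  Peer review 75 × 0.5 = 37.5
  Reading responses 92 × 0.08 = 7.36
Sum = 72.16
72.16 is ≥ 72 and < 82 → C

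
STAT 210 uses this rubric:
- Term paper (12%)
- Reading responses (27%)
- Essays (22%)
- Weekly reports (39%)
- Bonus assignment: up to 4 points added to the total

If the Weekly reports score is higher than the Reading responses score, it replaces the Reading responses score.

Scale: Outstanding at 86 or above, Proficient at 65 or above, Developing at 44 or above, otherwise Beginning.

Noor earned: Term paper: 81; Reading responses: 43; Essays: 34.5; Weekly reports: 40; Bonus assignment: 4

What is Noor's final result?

Weekly reports (40) ≤ Reading responses (43), so Reading responses stays at 43.
Weighted total:
  Term paper 81 × 0.12 = 9.72
  Reading responses 43 × 0.27 = 11.61
  Essays 34.5 × 0.22 = 7.59
  Weekly reports 40 × 0.39 = 15.6
Sum = 44.52
Bonus assignment: 44.52 + 4 = 48.52
48.52 is ≥ 44 and < 65 → Developing

Developing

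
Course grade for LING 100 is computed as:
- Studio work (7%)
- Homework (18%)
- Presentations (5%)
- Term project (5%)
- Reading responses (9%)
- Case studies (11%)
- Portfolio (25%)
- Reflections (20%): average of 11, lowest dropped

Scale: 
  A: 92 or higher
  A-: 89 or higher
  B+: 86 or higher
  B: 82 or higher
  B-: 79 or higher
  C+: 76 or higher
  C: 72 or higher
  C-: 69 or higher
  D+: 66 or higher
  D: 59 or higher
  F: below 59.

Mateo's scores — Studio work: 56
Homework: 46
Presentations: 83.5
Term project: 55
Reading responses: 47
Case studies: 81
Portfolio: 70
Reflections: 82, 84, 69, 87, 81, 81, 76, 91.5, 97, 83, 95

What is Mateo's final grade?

Reflections: drop 69 → average of remaining 10 = 857.5/10 = 85.75
Weighted total:
  Studio work 56 × 0.07 = 3.92
  Homework 46 × 0.18 = 8.28
  Presentations 83.5 × 0.05 = 4.175
  Term project 55 × 0.05 = 2.75
  Reading responses 47 × 0.09 = 4.23
  Case studies 81 × 0.11 = 8.91
  Portfolio 70 × 0.25 = 17.5
  Reflections 85.75 × 0.2 = 17.15
Sum = 66.915
66.915 is ≥ 66 and < 69 → D+

D+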